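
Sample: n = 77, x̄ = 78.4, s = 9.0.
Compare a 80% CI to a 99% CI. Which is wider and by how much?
99% CI is wider by 2.77

df = 76
80% CI: t* = 1.293, (77.07, 79.73), width = 2 · t* · s/√n = 2.65
99% CI: t* = 2.642, (75.69, 81.11), width = 2 · t* · s/√n = 5.42

The 99% CI is wider by 5.42 - 2.65 = 2.77.
Higher confidence requires a wider interval.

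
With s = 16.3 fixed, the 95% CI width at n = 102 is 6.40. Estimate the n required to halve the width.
n ≈ 408

CI width ∝ 1/√n
To reduce width by factor 2, need √n to grow by 2 → need 2² = 4 times as many samples.

Current: n = 102, width = 6.40
New: n = 408, width ≈ 3.17

Width reduced by factor of 6.40/3.17 = 2.02.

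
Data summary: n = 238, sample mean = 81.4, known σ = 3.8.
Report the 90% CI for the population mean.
(80.99, 81.81)

z-interval (σ known):
z* = 1.645 for 90% confidence

Margin of error = z* · σ/√n = 1.645 · 3.8/√238 = 0.41

CI: (81.4 - 0.41, 81.4 + 0.41) = (80.99, 81.81)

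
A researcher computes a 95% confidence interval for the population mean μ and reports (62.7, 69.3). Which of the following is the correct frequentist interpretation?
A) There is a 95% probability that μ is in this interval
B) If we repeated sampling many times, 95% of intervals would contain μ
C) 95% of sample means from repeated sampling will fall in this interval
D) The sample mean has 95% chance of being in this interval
B

A) Wrong — μ is fixed; the randomness lives in the interval, not in μ.
B) Correct — this is the frequentist long-run coverage interpretation.
C) Wrong — coverage applies to intervals containing μ, not to future x̄ values.
D) Wrong — x̄ is observed and sits in the interval by construction.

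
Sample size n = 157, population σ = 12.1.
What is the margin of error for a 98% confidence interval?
Margin of error = 2.25

Margin of error = z* · σ/√n
= 2.326 · 12.1/√157
= 2.326 · 12.1/12.5300
= 2.25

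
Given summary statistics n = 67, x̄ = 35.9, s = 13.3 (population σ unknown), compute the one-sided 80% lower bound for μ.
μ ≥ 34.52

Lower bound (one-sided):
t* = 0.847 (one-sided for 80%)
Lower bound = x̄ - t* · s/√n = 35.9 - 0.847 · 13.3/√67 = 34.52

We are 80% confident that μ ≥ 34.52.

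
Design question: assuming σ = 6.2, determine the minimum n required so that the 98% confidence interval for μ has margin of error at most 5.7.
n ≥ 7

For margin E ≤ 5.7:
n ≥ (z* · σ / E)²
n ≥ (2.326 · 6.2 / 5.7)²
n ≥ 6.40

Minimum n = 7 (rounding up)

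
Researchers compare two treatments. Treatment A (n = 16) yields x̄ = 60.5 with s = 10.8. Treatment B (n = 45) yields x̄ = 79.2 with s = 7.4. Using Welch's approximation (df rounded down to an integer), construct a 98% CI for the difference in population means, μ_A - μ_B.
(-26.07, -11.33)

Difference: x̄₁ - x̄₂ = -18.70
SE = √(s₁²/n₁ + s₂²/n₂) = √(10.8²/16 + 7.4²/45) = 2.9167
df = 20.23 → 20 (Welch–Satterthwaite, rounded down)
t* = 2.528

CI: -18.70 ± 2.528 · 2.9167 = -18.70 ± 7.37 = (-26.07, -11.33)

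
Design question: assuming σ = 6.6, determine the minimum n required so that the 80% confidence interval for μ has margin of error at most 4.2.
n ≥ 5

For margin E ≤ 4.2:
n ≥ (z* · σ / E)²
n ≥ (1.282 · 6.6 / 4.2)²
n ≥ 4.06

Minimum n = 5 (rounding up)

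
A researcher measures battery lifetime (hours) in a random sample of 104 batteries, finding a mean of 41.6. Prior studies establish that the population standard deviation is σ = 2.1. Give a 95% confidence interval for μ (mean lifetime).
(41.20, 42.00)

z-interval (σ known):
z* = 1.960 for 95% confidence

Margin of error = z* · σ/√n = 1.960 · 2.1/√104 = 0.40

CI: (41.6 - 0.40, 41.6 + 0.40) = (41.20, 42.00)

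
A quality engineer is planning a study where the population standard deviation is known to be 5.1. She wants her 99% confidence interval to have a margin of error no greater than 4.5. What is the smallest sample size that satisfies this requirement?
n ≥ 9

For margin E ≤ 4.5:
n ≥ (z* · σ / E)²
n ≥ (2.576 · 5.1 / 4.5)²
n ≥ 8.52

Minimum n = 9 (rounding up)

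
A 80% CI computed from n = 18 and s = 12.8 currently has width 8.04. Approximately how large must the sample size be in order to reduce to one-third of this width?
n ≈ 162

CI width ∝ 1/√n
To reduce width by factor 3, need √n to grow by 3 → need 3² = 9 times as many samples.

Current: n = 18, width = 8.04
New: n = 162, width ≈ 2.59

Width reduced by factor of 8.04/2.59 = 3.10.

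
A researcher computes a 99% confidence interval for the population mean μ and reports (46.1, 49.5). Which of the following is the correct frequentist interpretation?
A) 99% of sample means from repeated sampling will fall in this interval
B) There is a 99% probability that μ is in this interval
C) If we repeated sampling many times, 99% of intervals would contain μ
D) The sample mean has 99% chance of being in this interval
C

A) Wrong — coverage applies to intervals containing μ, not to future x̄ values.
B) Wrong — μ is fixed; the randomness lives in the interval, not in μ.
C) Correct — this is the frequentist long-run coverage interpretation.
D) Wrong — x̄ is observed and sits in the interval by construction.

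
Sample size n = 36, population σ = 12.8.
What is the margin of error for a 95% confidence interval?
Margin of error = 4.18

Margin of error = z* · σ/√n
= 1.960 · 12.8/√36
= 1.960 · 12.8/6.0000
= 4.18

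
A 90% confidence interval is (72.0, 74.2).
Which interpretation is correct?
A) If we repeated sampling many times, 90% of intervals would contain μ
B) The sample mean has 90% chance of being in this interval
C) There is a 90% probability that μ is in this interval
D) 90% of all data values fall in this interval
A

A) Correct — this is the frequentist long-run coverage interpretation.
B) Wrong — x̄ is observed and sits in the interval by construction.
C) Wrong — μ is fixed; the randomness lives in the interval, not in μ.
D) Wrong — a CI is about the parameter μ, not individual data values.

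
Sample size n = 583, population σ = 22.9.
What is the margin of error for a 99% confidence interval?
Margin of error = 2.44

Margin of error = z* · σ/√n
= 2.576 · 22.9/√583
= 2.576 · 22.9/24.1454
= 2.44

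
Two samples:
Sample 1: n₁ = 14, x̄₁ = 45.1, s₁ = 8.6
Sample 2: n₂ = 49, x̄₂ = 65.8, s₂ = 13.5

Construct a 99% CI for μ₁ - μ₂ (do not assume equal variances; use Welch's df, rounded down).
(-28.90, -12.50)

Difference: x̄₁ - x̄₂ = -20.70
SE = √(s₁²/n₁ + s₂²/n₂) = √(8.6²/14 + 13.5²/49) = 3.0004
df = 33.28 → 33 (Welch–Satterthwaite, rounded down)
t* = 2.733

CI: -20.70 ± 2.733 · 3.0004 = -20.70 ± 8.20 = (-28.90, -12.50)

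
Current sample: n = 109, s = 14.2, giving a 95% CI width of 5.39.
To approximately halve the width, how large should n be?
n ≈ 436

CI width ∝ 1/√n
To reduce width by factor 2, need √n to grow by 2 → need 2² = 4 times as many samples.

Current: n = 109, width = 5.39
New: n = 436, width ≈ 2.67

Width reduced by factor of 5.39/2.67 = 2.02.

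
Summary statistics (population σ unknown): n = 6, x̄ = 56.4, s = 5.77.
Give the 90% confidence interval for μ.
(51.65, 61.15)

t-interval (σ unknown):
df = n - 1 = 5
t* = 2.015 for 90% confidence

Margin of error = t* · s/√n = 2.015 · 5.77/√6 = 4.75

CI: (51.65, 61.15)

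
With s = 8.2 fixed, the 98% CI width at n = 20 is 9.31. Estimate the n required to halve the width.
n ≈ 80

CI width ∝ 1/√n
To reduce width by factor 2, need √n to grow by 2 → need 2² = 4 times as many samples.

Current: n = 20, width = 9.31
New: n = 80, width ≈ 4.35

Width reduced by factor of 9.31/4.35 = 2.14.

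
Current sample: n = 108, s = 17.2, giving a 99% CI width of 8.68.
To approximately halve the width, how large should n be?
n ≈ 432

CI width ∝ 1/√n
To reduce width by factor 2, need √n to grow by 2 → need 2² = 4 times as many samples.

Current: n = 108, width = 8.68
New: n = 432, width ≈ 4.28

Width reduced by factor of 8.68/4.28 = 2.03.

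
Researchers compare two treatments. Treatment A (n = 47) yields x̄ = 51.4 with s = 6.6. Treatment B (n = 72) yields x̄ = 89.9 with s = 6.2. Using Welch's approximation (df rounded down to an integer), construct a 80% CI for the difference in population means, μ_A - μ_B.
(-40.06, -36.94)

Difference: x̄₁ - x̄₂ = -38.50
SE = √(s₁²/n₁ + s₂²/n₂) = √(6.6²/47 + 6.2²/72) = 1.2086
df = 94.04 → 94 (Welch–Satterthwaite, rounded down)
t* = 1.291

CI: -38.50 ± 1.291 · 1.2086 = -38.50 ± 1.56 = (-40.06, -36.94)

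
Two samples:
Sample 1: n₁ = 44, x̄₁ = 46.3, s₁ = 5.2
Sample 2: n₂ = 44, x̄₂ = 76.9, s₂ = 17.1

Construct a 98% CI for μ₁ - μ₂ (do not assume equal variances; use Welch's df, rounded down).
(-37.07, -24.13)

Difference: x̄₁ - x̄₂ = -30.60
SE = √(s₁²/n₁ + s₂²/n₂) = √(5.2²/44 + 17.1²/44) = 2.6945
df = 50.89 → 50 (Welch–Satterthwaite, rounded down)
t* = 2.403

CI: -30.60 ± 2.403 · 2.6945 = -30.60 ± 6.47 = (-37.07, -24.13)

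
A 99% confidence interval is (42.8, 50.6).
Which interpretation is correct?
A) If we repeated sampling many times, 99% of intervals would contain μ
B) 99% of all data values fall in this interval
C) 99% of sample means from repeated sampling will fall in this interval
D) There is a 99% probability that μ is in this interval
A

A) Correct — this is the frequentist long-run coverage interpretation.
B) Wrong — a CI is about the parameter μ, not individual data values.
C) Wrong — coverage applies to intervals containing μ, not to future x̄ values.
D) Wrong — μ is fixed; the randomness lives in the interval, not in μ.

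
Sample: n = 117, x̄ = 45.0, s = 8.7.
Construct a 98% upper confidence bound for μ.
μ ≤ 46.67

Upper bound (one-sided):
t* = 2.077 (one-sided for 98%)
Upper bound = x̄ + t* · s/√n = 45.0 + 2.077 · 8.7/√117 = 46.67

We are 98% confident that μ ≤ 46.67.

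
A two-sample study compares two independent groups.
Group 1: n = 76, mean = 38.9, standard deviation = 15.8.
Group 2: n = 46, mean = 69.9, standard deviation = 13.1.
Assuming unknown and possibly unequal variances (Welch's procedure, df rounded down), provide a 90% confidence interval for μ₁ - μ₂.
(-35.39, -26.61)

Difference: x̄₁ - x̄₂ = -31.00
SE = √(s₁²/n₁ + s₂²/n₂) = √(15.8²/76 + 13.1²/46) = 2.6487
df = 108.61 → 108 (Welch–Satterthwaite, rounded down)
t* = 1.659

CI: -31.00 ± 1.659 · 2.6487 = -31.00 ± 4.39 = (-35.39, -26.61)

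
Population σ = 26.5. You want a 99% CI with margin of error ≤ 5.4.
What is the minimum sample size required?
n ≥ 160

For margin E ≤ 5.4:
n ≥ (z* · σ / E)²
n ≥ (2.576 · 26.5 / 5.4)²
n ≥ 159.81

Minimum n = 160 (rounding up)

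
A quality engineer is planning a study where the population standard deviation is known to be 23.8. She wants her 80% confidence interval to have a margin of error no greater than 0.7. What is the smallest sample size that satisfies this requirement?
n ≥ 1900

For margin E ≤ 0.7:
n ≥ (z* · σ / E)²
n ≥ (1.282 · 23.8 / 0.7)²
n ≥ 1899.91

Minimum n = 1900 (rounding up)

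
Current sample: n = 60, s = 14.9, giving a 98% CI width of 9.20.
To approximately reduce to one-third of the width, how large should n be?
n ≈ 540

CI width ∝ 1/√n
To reduce width by factor 3, need √n to grow by 3 → need 3² = 9 times as many samples.

Current: n = 60, width = 9.20
New: n = 540, width ≈ 2.99

Width reduced by factor of 9.20/2.99 = 3.08.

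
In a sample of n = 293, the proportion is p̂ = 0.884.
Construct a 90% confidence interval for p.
(0.853, 0.915)

Proportion CI:
SE = √(p̂(1-p̂)/n) = √(0.884 · 0.116 / 293) = 0.01871

z* = 1.645
Margin = z* · SE = 1.645 · 0.01871 = 0.0308

CI: 0.884 ± 0.0308 = (0.853, 0.915)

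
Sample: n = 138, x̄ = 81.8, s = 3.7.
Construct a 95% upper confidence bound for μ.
μ ≤ 82.32

Upper bound (one-sided):
t* = 1.656 (one-sided for 95%)
Upper bound = x̄ + t* · s/√n = 81.8 + 1.656 · 3.7/√138 = 82.32

We are 95% confident that μ ≤ 82.32.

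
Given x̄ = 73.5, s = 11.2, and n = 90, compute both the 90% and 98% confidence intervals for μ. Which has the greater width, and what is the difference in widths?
98% CI is wider by 1.67

df = 89
90% CI: t* = 1.662, (71.54, 75.46), width = 2 · t* · s/√n = 3.92
98% CI: t* = 2.369, (70.70, 76.30), width = 2 · t* · s/√n = 5.59

The 98% CI is wider by 5.59 - 3.92 = 1.67.
Higher confidence requires a wider interval.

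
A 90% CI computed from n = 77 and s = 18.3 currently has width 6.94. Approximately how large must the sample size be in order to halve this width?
n ≈ 308

CI width ∝ 1/√n
To reduce width by factor 2, need √n to grow by 2 → need 2² = 4 times as many samples.

Current: n = 77, width = 6.94
New: n = 308, width ≈ 3.44

Width reduced by factor of 6.94/3.44 = 2.02.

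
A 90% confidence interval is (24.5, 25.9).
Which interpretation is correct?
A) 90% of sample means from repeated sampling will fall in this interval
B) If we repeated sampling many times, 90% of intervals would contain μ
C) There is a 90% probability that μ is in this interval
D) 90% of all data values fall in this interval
B

A) Wrong — coverage applies to intervals containing μ, not to future x̄ values.
B) Correct — this is the frequentist long-run coverage interpretation.
C) Wrong — μ is fixed; the randomness lives in the interval, not in μ.
D) Wrong — a CI is about the parameter μ, not individual data values.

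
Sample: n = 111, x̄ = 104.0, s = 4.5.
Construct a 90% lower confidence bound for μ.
μ ≥ 103.45

Lower bound (one-sided):
t* = 1.289 (one-sided for 90%)
Lower bound = x̄ - t* · s/√n = 104.0 - 1.289 · 4.5/√111 = 103.45

We are 90% confident that μ ≥ 103.45.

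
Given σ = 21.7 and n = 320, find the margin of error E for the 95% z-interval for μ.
Margin of error = 2.38

Margin of error = z* · σ/√n
= 1.960 · 21.7/√320
= 1.960 · 21.7/17.8885
= 2.38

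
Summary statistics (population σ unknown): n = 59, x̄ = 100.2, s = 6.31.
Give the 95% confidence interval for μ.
(98.56, 101.84)

t-interval (σ unknown):
df = n - 1 = 58
t* = 2.002 for 95% confidence

Margin of error = t* · s/√n = 2.002 · 6.31/√59 = 1.64

CI: (98.56, 101.84)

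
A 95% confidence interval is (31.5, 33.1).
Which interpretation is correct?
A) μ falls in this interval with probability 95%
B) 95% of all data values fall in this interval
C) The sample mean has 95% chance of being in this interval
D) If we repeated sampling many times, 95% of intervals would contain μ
D

A) Wrong — μ is fixed; the randomness lives in the interval, not in μ.
B) Wrong — a CI is about the parameter μ, not individual data values.
C) Wrong — x̄ is observed and sits in the interval by construction.
D) Correct — this is the frequentist long-run coverage interpretation.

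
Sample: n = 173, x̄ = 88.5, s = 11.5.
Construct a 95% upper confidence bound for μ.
μ ≤ 89.95

Upper bound (one-sided):
t* = 1.654 (one-sided for 95%)
Upper bound = x̄ + t* · s/√n = 88.5 + 1.654 · 11.5/√173 = 89.95

We are 95% confident that μ ≤ 89.95.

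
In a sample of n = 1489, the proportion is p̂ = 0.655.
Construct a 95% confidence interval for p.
(0.631, 0.679)

Proportion CI:
SE = √(p̂(1-p̂)/n) = √(0.655 · 0.345 / 1489) = 0.01232

z* = 1.960
Margin = z* · SE = 1.960 · 0.01232 = 0.0241

CI: 0.655 ± 0.0241 = (0.631, 0.679)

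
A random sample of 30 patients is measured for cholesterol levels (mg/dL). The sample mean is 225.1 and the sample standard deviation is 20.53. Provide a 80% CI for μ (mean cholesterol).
(220.19, 230.01)

t-interval (σ unknown):
df = n - 1 = 29
t* = 1.311 for 80% confidence

Margin of error = t* · s/√n = 1.311 · 20.53/√30 = 4.91

CI: (220.19, 230.01)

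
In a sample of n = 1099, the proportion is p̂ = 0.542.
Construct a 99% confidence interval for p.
(0.503, 0.581)

Proportion CI:
SE = √(p̂(1-p̂)/n) = √(0.542 · 0.458 / 1099) = 0.01503

z* = 2.576
Margin = z* · SE = 2.576 · 0.01503 = 0.0387

CI: 0.542 ± 0.0387 = (0.503, 0.581)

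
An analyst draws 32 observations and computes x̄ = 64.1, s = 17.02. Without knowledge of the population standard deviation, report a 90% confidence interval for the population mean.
(59.00, 69.20)

t-interval (σ unknown):
df = n - 1 = 31
t* = 1.696 for 90% confidence

Margin of error = t* · s/√n = 1.696 · 17.02/√32 = 5.10

CI: (59.00, 69.20)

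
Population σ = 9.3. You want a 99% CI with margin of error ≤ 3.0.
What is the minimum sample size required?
n ≥ 64

For margin E ≤ 3.0:
n ≥ (z* · σ / E)²
n ≥ (2.576 · 9.3 / 3.0)²
n ≥ 63.77

Minimum n = 64 (rounding up)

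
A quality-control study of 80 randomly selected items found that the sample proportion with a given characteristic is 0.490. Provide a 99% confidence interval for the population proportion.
(0.346, 0.634)

Proportion CI:
SE = √(p̂(1-p̂)/n) = √(0.490 · 0.510 / 80) = 0.05589

z* = 2.576
Margin = z* · SE = 2.576 · 0.05589 = 0.1440

CI: 0.490 ± 0.1440 = (0.346, 0.634)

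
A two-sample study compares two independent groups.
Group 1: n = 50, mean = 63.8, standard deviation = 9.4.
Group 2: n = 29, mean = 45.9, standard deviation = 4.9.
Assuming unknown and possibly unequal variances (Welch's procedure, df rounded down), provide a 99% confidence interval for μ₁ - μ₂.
(13.64, 22.16)

Difference: x̄₁ - x̄₂ = 17.90
SE = √(s₁²/n₁ + s₂²/n₂) = √(9.4²/50 + 4.9²/29) = 1.6109
df = 76.34 → 76 (Welch–Satterthwaite, rounded down)
t* = 2.642

CI: 17.90 ± 2.642 · 1.6109 = 17.90 ± 4.26 = (13.64, 22.16)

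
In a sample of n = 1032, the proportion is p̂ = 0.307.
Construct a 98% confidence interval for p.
(0.274, 0.340)

Proportion CI:
SE = √(p̂(1-p̂)/n) = √(0.307 · 0.693 / 1032) = 0.01436

z* = 2.326
Margin = z* · SE = 2.326 · 0.01436 = 0.0334

CI: 0.307 ± 0.0334 = (0.274, 0.340)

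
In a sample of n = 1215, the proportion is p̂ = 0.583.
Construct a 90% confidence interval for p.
(0.560, 0.606)

Proportion CI:
SE = √(p̂(1-p̂)/n) = √(0.583 · 0.417 / 1215) = 0.01415

z* = 1.645
Margin = z* · SE = 1.645 · 0.01415 = 0.0233

CI: 0.583 ± 0.0233 = (0.560, 0.606)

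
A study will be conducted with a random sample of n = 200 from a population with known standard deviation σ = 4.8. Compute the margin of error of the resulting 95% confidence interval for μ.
Margin of error = 0.67

Margin of error = z* · σ/√n
= 1.960 · 4.8/√200
= 1.960 · 4.8/14.1421
= 0.67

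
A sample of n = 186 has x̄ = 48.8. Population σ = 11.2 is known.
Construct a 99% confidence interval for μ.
(46.68, 50.92)

z-interval (σ known):
z* = 2.576 for 99% confidence

Margin of error = z* · σ/√n = 2.576 · 11.2/√186 = 2.12

CI: (48.8 - 2.12, 48.8 + 2.12) = (46.68, 50.92)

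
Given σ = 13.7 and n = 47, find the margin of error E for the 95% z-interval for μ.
Margin of error = 3.92

Margin of error = z* · σ/√n
= 1.960 · 13.7/√47
= 1.960 · 13.7/6.8557
= 3.92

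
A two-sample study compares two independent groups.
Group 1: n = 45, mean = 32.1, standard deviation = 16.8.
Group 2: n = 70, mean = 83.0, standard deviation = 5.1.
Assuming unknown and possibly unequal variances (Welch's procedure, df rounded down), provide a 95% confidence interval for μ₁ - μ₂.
(-56.08, -45.72)

Difference: x̄₁ - x̄₂ = -50.90
SE = √(s₁²/n₁ + s₂²/n₂) = √(16.8²/45 + 5.1²/70) = 2.5775
df = 49.26 → 49 (Welch–Satterthwaite, rounded down)
t* = 2.010

CI: -50.90 ± 2.010 · 2.5775 = -50.90 ± 5.18 = (-56.08, -45.72)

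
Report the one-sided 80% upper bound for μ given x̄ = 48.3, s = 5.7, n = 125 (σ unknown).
μ ≤ 48.73

Upper bound (one-sided):
t* = 0.845 (one-sided for 80%)
Upper bound = x̄ + t* · s/√n = 48.3 + 0.845 · 5.7/√125 = 48.73

We are 80% confident that μ ≤ 48.73.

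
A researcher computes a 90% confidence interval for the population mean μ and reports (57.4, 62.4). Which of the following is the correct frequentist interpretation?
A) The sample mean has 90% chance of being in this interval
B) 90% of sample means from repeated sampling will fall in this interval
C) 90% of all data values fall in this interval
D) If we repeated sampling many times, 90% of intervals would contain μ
D

A) Wrong — x̄ is observed and sits in the interval by construction.
B) Wrong — coverage applies to intervals containing μ, not to future x̄ values.
C) Wrong — a CI is about the parameter μ, not individual data values.
D) Correct — this is the frequentist long-run coverage interpretation.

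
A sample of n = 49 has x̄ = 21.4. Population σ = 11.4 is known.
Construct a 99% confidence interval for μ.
(17.20, 25.60)

z-interval (σ known):
z* = 2.576 for 99% confidence

Margin of error = z* · σ/√n = 2.576 · 11.4/√49 = 4.20

CI: (21.4 - 4.20, 21.4 + 4.20) = (17.20, 25.60)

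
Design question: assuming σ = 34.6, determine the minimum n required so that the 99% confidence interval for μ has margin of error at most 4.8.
n ≥ 345

For margin E ≤ 4.8:
n ≥ (z* · σ / E)²
n ≥ (2.576 · 34.6 / 4.8)²
n ≥ 344.80

Minimum n = 345 (rounding up)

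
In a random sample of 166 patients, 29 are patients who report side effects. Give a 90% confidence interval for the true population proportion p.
(0.126, 0.223)

Proportion CI:
p̂ = 29/166 = 0.17470
SE = √(p̂(1-p̂)/n) = √(0.17470 · 0.82530 / 166) = 0.02947

z* = 1.645
Margin = z* · SE = 1.645 · 0.02947 = 0.0485

CI: 0.17470 ± 0.0485 = (0.126, 0.223)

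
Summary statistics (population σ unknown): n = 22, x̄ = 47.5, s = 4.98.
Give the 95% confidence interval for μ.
(45.29, 49.71)

t-interval (σ unknown):
df = n - 1 = 21
t* = 2.080 for 95% confidence

Margin of error = t* · s/√n = 2.080 · 4.98/√22 = 2.21

CI: (45.29, 49.71)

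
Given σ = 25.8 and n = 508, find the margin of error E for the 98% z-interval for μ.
Margin of error = 2.66

Margin of error = z* · σ/√n
= 2.326 · 25.8/√508
= 2.326 · 25.8/22.5389
= 2.66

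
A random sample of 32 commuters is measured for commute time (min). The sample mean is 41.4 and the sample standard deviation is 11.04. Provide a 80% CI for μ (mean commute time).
(38.85, 43.95)

t-interval (σ unknown):
df = n - 1 = 31
t* = 1.309 for 80% confidence

Margin of error = t* · s/√n = 1.309 · 11.04/√32 = 2.55

CI: (38.85, 43.95)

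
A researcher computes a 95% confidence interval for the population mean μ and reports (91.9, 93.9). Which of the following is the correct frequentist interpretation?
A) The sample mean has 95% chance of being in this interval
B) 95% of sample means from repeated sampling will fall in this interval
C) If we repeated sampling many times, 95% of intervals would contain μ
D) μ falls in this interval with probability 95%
C

A) Wrong — x̄ is observed and sits in the interval by construction.
B) Wrong — coverage applies to intervals containing μ, not to future x̄ values.
C) Correct — this is the frequentist long-run coverage interpretation.
D) Wrong — μ is fixed; the randomness lives in the interval, not in μ.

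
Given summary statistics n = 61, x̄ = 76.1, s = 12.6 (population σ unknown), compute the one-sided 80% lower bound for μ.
μ ≥ 74.73

Lower bound (one-sided):
t* = 0.848 (one-sided for 80%)
Lower bound = x̄ - t* · s/√n = 76.1 - 0.848 · 12.6/√61 = 74.73

We are 80% confident that μ ≥ 74.73.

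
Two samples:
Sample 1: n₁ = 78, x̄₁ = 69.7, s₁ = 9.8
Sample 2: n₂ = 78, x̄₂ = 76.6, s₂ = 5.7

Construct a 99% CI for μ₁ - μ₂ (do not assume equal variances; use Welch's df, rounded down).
(-10.26, -3.54)

Difference: x̄₁ - x̄₂ = -6.90
SE = √(s₁²/n₁ + s₂²/n₂) = √(9.8²/78 + 5.7²/78) = 1.2837
df = 123.75 → 123 (Welch–Satterthwaite, rounded down)
t* = 2.616

CI: -6.90 ± 2.616 · 1.2837 = -6.90 ± 3.36 = (-10.26, -3.54)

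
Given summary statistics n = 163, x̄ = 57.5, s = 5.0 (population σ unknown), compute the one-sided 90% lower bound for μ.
μ ≥ 57.00

Lower bound (one-sided):
t* = 1.287 (one-sided for 90%)
Lower bound = x̄ - t* · s/√n = 57.5 - 1.287 · 5.0/√163 = 57.00

We are 90% confident that μ ≥ 57.00.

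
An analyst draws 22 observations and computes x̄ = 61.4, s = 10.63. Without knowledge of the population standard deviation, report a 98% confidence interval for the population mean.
(55.69, 67.11)

t-interval (σ unknown):
df = n - 1 = 21
t* = 2.518 for 98% confidence

Margin of error = t* · s/√n = 2.518 · 10.63/√22 = 5.71

CI: (55.69, 67.11)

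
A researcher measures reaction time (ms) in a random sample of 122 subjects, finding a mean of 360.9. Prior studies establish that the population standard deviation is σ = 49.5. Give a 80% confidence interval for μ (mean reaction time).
(355.15, 366.65)

z-interval (σ known):
z* = 1.282 for 80% confidence

Margin of error = z* · σ/√n = 1.282 · 49.5/√122 = 5.75

CI: (360.9 - 5.75, 360.9 + 5.75) = (355.15, 366.65)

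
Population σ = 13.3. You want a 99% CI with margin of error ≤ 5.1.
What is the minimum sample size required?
n ≥ 46

For margin E ≤ 5.1:
n ≥ (z* · σ / E)²
n ≥ (2.576 · 13.3 / 5.1)²
n ≥ 45.13

Minimum n = 46 (rounding up)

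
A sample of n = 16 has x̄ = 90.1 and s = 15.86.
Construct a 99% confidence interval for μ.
(78.42, 101.78)

t-interval (σ unknown):
df = n - 1 = 15
t* = 2.947 for 99% confidence

Margin of error = t* · s/√n = 2.947 · 15.86/√16 = 11.68

CI: (78.42, 101.78)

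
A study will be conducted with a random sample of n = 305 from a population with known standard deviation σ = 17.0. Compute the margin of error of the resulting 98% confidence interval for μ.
Margin of error = 2.26

Margin of error = z* · σ/√n
= 2.326 · 17.0/√305
= 2.326 · 17.0/17.4642
= 2.26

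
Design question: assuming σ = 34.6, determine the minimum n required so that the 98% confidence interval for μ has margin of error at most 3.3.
n ≥ 595

For margin E ≤ 3.3:
n ≥ (z* · σ / E)²
n ≥ (2.326 · 34.6 / 3.3)²
n ≥ 594.76

Minimum n = 595 (rounding up)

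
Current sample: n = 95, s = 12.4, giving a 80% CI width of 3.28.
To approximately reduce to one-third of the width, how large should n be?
n ≈ 855

CI width ∝ 1/√n
To reduce width by factor 3, need √n to grow by 3 → need 3² = 9 times as many samples.

Current: n = 95, width = 3.28
New: n = 855, width ≈ 1.09

Width reduced by factor of 3.28/1.09 = 3.01.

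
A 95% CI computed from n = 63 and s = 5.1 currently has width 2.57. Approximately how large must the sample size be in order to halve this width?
n ≈ 252

CI width ∝ 1/√n
To reduce width by factor 2, need √n to grow by 2 → need 2² = 4 times as many samples.

Current: n = 63, width = 2.57
New: n = 252, width ≈ 1.27

Width reduced by factor of 2.57/1.27 = 2.02.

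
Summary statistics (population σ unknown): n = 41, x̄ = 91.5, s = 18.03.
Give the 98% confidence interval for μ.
(84.68, 98.32)

t-interval (σ unknown):
df = n - 1 = 40
t* = 2.423 for 98% confidence

Margin of error = t* · s/√n = 2.423 · 18.03/√41 = 6.82

CI: (84.68, 98.32)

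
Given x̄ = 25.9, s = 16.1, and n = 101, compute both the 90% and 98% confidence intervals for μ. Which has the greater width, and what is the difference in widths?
98% CI is wider by 2.25

df = 100
90% CI: t* = 1.660, (23.24, 28.56), width = 2 · t* · s/√n = 5.32
98% CI: t* = 2.364, (22.11, 29.69), width = 2 · t* · s/√n = 7.57

The 98% CI is wider by 7.57 - 5.32 = 2.25.
Higher confidence requires a wider interval.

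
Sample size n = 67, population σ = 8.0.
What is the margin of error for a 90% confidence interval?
Margin of error = 1.61

Margin of error = z* · σ/√n
= 1.645 · 8.0/√67
= 1.645 · 8.0/8.1854
= 1.61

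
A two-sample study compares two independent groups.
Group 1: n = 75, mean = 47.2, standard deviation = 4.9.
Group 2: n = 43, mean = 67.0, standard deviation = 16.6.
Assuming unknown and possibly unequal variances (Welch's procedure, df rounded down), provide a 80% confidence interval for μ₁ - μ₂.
(-23.17, -16.43)

Difference: x̄₁ - x̄₂ = -19.80
SE = √(s₁²/n₁ + s₂²/n₂) = √(4.9²/75 + 16.6²/43) = 2.5939
df = 46.24 → 46 (Welch–Satterthwaite, rounded down)
t* = 1.300

CI: -19.80 ± 1.300 · 2.5939 = -19.80 ± 3.37 = (-23.17, -16.43)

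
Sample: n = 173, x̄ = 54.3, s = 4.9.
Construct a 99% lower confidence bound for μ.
μ ≥ 53.43

Lower bound (one-sided):
t* = 2.348 (one-sided for 99%)
Lower bound = x̄ - t* · s/√n = 54.3 - 2.348 · 4.9/√173 = 53.43

We are 99% confident that μ ≥ 53.43.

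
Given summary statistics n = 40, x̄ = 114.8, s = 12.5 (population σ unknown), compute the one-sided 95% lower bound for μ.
μ ≥ 111.47

Lower bound (one-sided):
t* = 1.685 (one-sided for 95%)
Lower bound = x̄ - t* · s/√n = 114.8 - 1.685 · 12.5/√40 = 111.47

We are 95% confident that μ ≥ 111.47.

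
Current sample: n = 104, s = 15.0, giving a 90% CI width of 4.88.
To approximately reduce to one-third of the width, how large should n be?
n ≈ 936

CI width ∝ 1/√n
To reduce width by factor 3, need √n to grow by 3 → need 3² = 9 times as many samples.

Current: n = 104, width = 4.88
New: n = 936, width ≈ 1.61

Width reduced by factor of 4.88/1.61 = 3.03.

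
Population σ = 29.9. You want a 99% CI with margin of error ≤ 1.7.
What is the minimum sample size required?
n ≥ 2053

For margin E ≤ 1.7:
n ≥ (z* · σ / E)²
n ≥ (2.576 · 29.9 / 1.7)²
n ≥ 2052.75

Minimum n = 2053 (rounding up)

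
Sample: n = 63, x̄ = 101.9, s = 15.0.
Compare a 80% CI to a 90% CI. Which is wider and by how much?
90% CI is wider by 1.42

df = 62
80% CI: t* = 1.295, (99.45, 104.35), width = 2 · t* · s/√n = 4.89
90% CI: t* = 1.670, (98.74, 105.06), width = 2 · t* · s/√n = 6.31

The 90% CI is wider by 6.31 - 4.89 = 1.42.
Higher confidence requires a wider interval.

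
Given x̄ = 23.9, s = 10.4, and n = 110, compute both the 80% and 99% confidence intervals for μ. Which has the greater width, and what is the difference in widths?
99% CI is wider by 2.64

df = 109
80% CI: t* = 1.289, (22.62, 25.18), width = 2 · t* · s/√n = 2.56
99% CI: t* = 2.622, (21.30, 26.50), width = 2 · t* · s/√n = 5.20

The 99% CI is wider by 5.20 - 2.56 = 2.64.
Higher confidence requires a wider interval.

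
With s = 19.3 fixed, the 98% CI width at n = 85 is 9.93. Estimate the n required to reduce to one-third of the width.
n ≈ 765

CI width ∝ 1/√n
To reduce width by factor 3, need √n to grow by 3 → need 3² = 9 times as many samples.

Current: n = 85, width = 9.93
New: n = 765, width ≈ 3.25

Width reduced by factor of 9.93/3.25 = 3.06.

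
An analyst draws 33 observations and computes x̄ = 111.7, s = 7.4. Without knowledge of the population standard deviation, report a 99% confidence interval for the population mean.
(108.17, 115.23)

t-interval (σ unknown):
df = n - 1 = 32
t* = 2.738 for 99% confidence

Margin of error = t* · s/√n = 2.738 · 7.4/√33 = 3.53

CI: (108.17, 115.23)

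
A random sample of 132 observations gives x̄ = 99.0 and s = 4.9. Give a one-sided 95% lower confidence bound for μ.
μ ≥ 98.29

Lower bound (one-sided):
t* = 1.657 (one-sided for 95%)
Lower bound = x̄ - t* · s/√n = 99.0 - 1.657 · 4.9/√132 = 98.29

We are 95% confident that μ ≥ 98.29.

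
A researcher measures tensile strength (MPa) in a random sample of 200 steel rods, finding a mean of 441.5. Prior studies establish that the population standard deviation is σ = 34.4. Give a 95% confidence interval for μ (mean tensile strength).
(436.73, 446.27)

z-interval (σ known):
z* = 1.960 for 95% confidence

Margin of error = z* · σ/√n = 1.960 · 34.4/√200 = 4.77

CI: (441.5 - 4.77, 441.5 + 4.77) = (436.73, 446.27)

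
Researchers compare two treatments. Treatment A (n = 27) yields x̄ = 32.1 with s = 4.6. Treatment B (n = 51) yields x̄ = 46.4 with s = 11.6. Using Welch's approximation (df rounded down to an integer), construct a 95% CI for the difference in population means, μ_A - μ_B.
(-17.99, -10.61)

Difference: x̄₁ - x̄₂ = -14.30
SE = √(s₁²/n₁ + s₂²/n₂) = √(4.6²/27 + 11.6²/51) = 1.8499
df = 71.91 → 71 (Welch–Satterthwaite, rounded down)
t* = 1.994

CI: -14.30 ± 1.994 · 1.8499 = -14.30 ± 3.69 = (-17.99, -10.61)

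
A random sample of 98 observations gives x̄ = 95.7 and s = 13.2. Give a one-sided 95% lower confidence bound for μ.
μ ≥ 93.49

Lower bound (one-sided):
t* = 1.661 (one-sided for 95%)
Lower bound = x̄ - t* · s/√n = 95.7 - 1.661 · 13.2/√98 = 93.49

We are 95% confident that μ ≥ 93.49.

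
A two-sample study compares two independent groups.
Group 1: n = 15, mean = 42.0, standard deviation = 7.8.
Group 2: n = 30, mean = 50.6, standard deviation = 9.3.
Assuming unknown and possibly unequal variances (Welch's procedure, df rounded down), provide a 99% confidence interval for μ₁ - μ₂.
(-15.81, -1.39)

Difference: x̄₁ - x̄₂ = -8.60
SE = √(s₁²/n₁ + s₂²/n₂) = √(7.8²/15 + 9.3²/30) = 2.6342
df = 32.94 → 32 (Welch–Satterthwaite, rounded down)
t* = 2.738

CI: -8.60 ± 2.738 · 2.6342 = -8.60 ± 7.21 = (-15.81, -1.39)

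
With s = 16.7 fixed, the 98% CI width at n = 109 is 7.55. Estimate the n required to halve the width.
n ≈ 436

CI width ∝ 1/√n
To reduce width by factor 2, need √n to grow by 2 → need 2² = 4 times as many samples.

Current: n = 109, width = 7.55
New: n = 436, width ≈ 3.73

Width reduced by factor of 7.55/3.73 = 2.02.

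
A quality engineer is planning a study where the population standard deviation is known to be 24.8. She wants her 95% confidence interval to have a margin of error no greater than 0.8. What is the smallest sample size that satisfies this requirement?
n ≥ 3692

For margin E ≤ 0.8:
n ≥ (z* · σ / E)²
n ≥ (1.960 · 24.8 / 0.8)²
n ≥ 3691.78

Minimum n = 3692 (rounding up)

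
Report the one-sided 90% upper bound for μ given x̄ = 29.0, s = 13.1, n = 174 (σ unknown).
μ ≤ 30.28

Upper bound (one-sided):
t* = 1.286 (one-sided for 90%)
Upper bound = x̄ + t* · s/√n = 29.0 + 1.286 · 13.1/√174 = 30.28

We are 90% confident that μ ≤ 30.28.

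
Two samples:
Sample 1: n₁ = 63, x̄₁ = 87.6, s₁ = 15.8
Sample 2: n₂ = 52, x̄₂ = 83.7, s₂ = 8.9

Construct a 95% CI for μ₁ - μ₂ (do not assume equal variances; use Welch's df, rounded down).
(-0.75, 8.55)

Difference: x̄₁ - x̄₂ = 3.90
SE = √(s₁²/n₁ + s₂²/n₂) = √(15.8²/63 + 8.9²/52) = 2.3422
df = 100.73 → 100 (Welch–Satterthwaite, rounded down)
t* = 1.984

CI: 3.90 ± 1.984 · 2.3422 = 3.90 ± 4.65 = (-0.75, 8.55)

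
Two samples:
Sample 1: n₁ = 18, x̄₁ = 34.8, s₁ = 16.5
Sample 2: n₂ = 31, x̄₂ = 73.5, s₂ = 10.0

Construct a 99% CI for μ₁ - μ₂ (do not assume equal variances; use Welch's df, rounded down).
(-50.68, -26.72)

Difference: x̄₁ - x̄₂ = -38.70
SE = √(s₁²/n₁ + s₂²/n₂) = √(16.5²/18 + 10.0²/31) = 4.2838
df = 24.40 → 24 (Welch–Satterthwaite, rounded down)
t* = 2.797

CI: -38.70 ± 2.797 · 4.2838 = -38.70 ± 11.98 = (-50.68, -26.72)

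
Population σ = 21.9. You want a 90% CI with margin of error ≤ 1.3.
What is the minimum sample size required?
n ≥ 768

For margin E ≤ 1.3:
n ≥ (z* · σ / E)²
n ≥ (1.645 · 21.9 / 1.3)²
n ≥ 767.95

Minimum n = 768 (rounding up)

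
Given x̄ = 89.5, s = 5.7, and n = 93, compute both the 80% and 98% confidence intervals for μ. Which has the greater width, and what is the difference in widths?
98% CI is wider by 1.27

df = 92
80% CI: t* = 1.291, (88.74, 90.26), width = 2 · t* · s/√n = 1.53
98% CI: t* = 2.368, (88.10, 90.90), width = 2 · t* · s/√n = 2.80

The 98% CI is wider by 2.80 - 1.53 = 1.27.
Higher confidence requires a wider interval.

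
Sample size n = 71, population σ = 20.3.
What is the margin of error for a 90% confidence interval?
Margin of error = 3.96

Margin of error = z* · σ/√n
= 1.645 · 20.3/√71
= 1.645 · 20.3/8.4261
= 3.96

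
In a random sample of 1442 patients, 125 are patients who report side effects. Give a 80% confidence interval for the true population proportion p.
(0.077, 0.096)

Proportion CI:
p̂ = 125/1442 = 0.08669
SE = √(p̂(1-p̂)/n) = √(0.08669 · 0.91331 / 1442) = 0.00741

z* = 1.282
Margin = z* · SE = 1.282 · 0.00741 = 0.0095

CI: 0.08669 ± 0.0095 = (0.077, 0.096)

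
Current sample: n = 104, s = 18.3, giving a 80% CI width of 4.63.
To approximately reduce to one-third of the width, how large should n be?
n ≈ 936

CI width ∝ 1/√n
To reduce width by factor 3, need √n to grow by 3 → need 3² = 9 times as many samples.

Current: n = 104, width = 4.63
New: n = 936, width ≈ 1.53

Width reduced by factor of 4.63/1.53 = 3.03.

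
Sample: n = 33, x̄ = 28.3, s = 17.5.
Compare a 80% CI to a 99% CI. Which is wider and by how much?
99% CI is wider by 8.70

df = 32
80% CI: t* = 1.309, (24.31, 32.29), width = 2 · t* · s/√n = 7.98
99% CI: t* = 2.738, (19.96, 36.64), width = 2 · t* · s/√n = 16.68

The 99% CI is wider by 16.68 - 7.98 = 8.70.
Higher confidence requires a wider interval.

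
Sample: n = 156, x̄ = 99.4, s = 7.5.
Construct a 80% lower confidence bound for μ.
μ ≥ 98.89

Lower bound (one-sided):
t* = 0.844 (one-sided for 80%)
Lower bound = x̄ - t* · s/√n = 99.4 - 0.844 · 7.5/√156 = 98.89

We are 80% confident that μ ≥ 98.89.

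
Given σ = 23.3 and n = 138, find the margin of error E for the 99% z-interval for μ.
Margin of error = 5.11

Margin of error = z* · σ/√n
= 2.576 · 23.3/√138
= 2.576 · 23.3/11.7473
= 5.11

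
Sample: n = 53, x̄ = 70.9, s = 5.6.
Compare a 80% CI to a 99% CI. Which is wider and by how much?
99% CI is wider by 2.11

df = 52
80% CI: t* = 1.298, (69.90, 71.90), width = 2 · t* · s/√n = 2.00
99% CI: t* = 2.674, (68.84, 72.96), width = 2 · t* · s/√n = 4.11

The 99% CI is wider by 4.11 - 2.00 = 2.11.
Higher confidence requires a wider interval.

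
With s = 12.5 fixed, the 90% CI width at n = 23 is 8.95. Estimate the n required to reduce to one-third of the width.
n ≈ 207

CI width ∝ 1/√n
To reduce width by factor 3, need √n to grow by 3 → need 3² = 9 times as many samples.

Current: n = 23, width = 8.95
New: n = 207, width ≈ 2.87

Width reduced by factor of 8.95/2.87 = 3.12.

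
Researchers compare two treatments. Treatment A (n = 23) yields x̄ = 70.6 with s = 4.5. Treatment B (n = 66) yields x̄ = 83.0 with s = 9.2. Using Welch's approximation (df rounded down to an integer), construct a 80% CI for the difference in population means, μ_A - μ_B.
(-14.30, -10.50)

Difference: x̄₁ - x̄₂ = -12.40
SE = √(s₁²/n₁ + s₂²/n₂) = √(4.5²/23 + 9.2²/66) = 1.4707
df = 77.28 → 77 (Welch–Satterthwaite, rounded down)
t* = 1.293

CI: -12.40 ± 1.293 · 1.4707 = -12.40 ± 1.90 = (-14.30, -10.50)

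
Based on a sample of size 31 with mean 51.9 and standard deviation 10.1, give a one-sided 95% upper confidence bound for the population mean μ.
μ ≤ 54.98

Upper bound (one-sided):
t* = 1.697 (one-sided for 95%)
Upper bound = x̄ + t* · s/√n = 51.9 + 1.697 · 10.1/√31 = 54.98

We are 95% confident that μ ≤ 54.98.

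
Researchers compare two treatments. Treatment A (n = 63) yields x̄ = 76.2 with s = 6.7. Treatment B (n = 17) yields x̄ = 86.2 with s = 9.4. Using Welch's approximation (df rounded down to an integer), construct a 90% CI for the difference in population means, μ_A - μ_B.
(-14.19, -5.81)

Difference: x̄₁ - x̄₂ = -10.00
SE = √(s₁²/n₁ + s₂²/n₂) = √(6.7²/63 + 9.4²/17) = 2.4311
df = 20.59 → 20 (Welch–Satterthwaite, rounded down)
t* = 1.725

CI: -10.00 ± 1.725 · 2.4311 = -10.00 ± 4.19 = (-14.19, -5.81)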